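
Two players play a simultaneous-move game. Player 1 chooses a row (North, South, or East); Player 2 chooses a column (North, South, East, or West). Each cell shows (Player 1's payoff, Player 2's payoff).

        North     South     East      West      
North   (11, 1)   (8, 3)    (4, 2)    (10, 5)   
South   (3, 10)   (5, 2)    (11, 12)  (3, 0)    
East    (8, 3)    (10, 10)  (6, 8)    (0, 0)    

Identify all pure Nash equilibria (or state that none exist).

A profile is a Nash equilibrium when each player is best-responding to the other.
Player 1's best responses — vs North: North (payoff 11); vs South: East (payoff 10); vs East: South (payoff 11); vs West: North (payoff 10).
Player 2's best responses — vs North: West (payoff 5); vs South: East (payoff 12); vs East: South (payoff 10).
Mutual best responses occur at (North, West), (South, East), and (East, South); at each, neither player gains by switching.

(North, West), (South, East), and (East, South)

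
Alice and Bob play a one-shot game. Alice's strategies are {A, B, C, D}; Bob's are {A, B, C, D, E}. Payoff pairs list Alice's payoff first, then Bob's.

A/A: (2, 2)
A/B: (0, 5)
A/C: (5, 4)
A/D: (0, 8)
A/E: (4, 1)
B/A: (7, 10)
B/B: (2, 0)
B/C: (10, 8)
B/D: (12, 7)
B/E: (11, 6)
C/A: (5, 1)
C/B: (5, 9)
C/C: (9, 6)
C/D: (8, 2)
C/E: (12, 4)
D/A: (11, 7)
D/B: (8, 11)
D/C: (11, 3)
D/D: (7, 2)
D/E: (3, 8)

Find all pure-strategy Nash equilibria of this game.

Check mutual best responses: a cell is a NE iff neither player can gain by unilaterally deviating.
Alice's best responses — vs A: D (payoff 11); vs B: D (payoff 8); vs C: D (payoff 11); vs D: B (payoff 12); vs E: C (payoff 12).
Bob's best responses — vs A: D (payoff 8); vs B: A (payoff 10); vs C: B (payoff 9); vs D: B (payoff 11).
The only mutual best response is (D, B); neither player gains by switching there.

(D, B)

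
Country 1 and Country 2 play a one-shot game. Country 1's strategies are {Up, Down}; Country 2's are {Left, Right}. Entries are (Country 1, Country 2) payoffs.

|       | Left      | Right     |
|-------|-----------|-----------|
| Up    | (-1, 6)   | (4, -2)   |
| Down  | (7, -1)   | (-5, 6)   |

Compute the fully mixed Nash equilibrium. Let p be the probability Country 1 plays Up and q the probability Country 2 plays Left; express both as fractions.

Each player's mixing probability is pinned down by making the *other* player indifferent.
Country 2 indifferent between Left and Right: p·6 + (1−p)·(-1) = p·(-2) + (1−p)·6 ⟹ (-1) + 7p = 6 + (-8)p ⟹ p = 7/15.
Country 1 indifferent between Up and Down: q·(-1) + (1−q)·4 = q·7 + (1−q)·(-5) ⟹ 4 + (-5)q = (-5) + 12q ⟹ q = 9/17.

p = 7/15, q = 9/17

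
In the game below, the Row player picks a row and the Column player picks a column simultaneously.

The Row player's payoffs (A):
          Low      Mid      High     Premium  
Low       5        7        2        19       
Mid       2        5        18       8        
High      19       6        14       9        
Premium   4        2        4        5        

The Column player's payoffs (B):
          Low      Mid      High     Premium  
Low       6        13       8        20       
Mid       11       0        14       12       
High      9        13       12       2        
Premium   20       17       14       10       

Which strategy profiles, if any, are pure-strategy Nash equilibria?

(Low, Premium) and (Mid, High)

A profile is a Nash equilibrium when each player is best-responding to the other.
The Row player's best responses — vs Low: High (payoff 19); vs Mid: Low (payoff 7); vs High: Mid (payoff 18); vs Premium: Low (payoff 19).
The Column player's best responses — vs Low: Premium (payoff 20); vs Mid: High (payoff 14); vs High: Mid (payoff 13); vs Premium: Low (payoff 20).
Mutual best responses occur at (Low, Premium) and (Mid, High); at each, neither player gains by switching.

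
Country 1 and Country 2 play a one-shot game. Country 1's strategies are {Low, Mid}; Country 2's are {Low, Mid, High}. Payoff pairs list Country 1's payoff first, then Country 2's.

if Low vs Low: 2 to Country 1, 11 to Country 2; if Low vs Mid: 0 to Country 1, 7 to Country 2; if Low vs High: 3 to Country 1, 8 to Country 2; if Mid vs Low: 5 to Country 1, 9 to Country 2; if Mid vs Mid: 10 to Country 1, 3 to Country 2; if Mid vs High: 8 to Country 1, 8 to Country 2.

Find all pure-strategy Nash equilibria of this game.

Find each player's best response to every opponent strategy; NE are the intersections.
Country 1's best responses — vs Low: Mid (payoff 5); vs Mid: Mid (payoff 10); vs High: Mid (payoff 8).
Country 2's best responses — vs Low: Low (payoff 11); vs Mid: Low (payoff 9).
The only mutual best response is (Mid, Low); neither player gains by switching there.

(Mid, Low)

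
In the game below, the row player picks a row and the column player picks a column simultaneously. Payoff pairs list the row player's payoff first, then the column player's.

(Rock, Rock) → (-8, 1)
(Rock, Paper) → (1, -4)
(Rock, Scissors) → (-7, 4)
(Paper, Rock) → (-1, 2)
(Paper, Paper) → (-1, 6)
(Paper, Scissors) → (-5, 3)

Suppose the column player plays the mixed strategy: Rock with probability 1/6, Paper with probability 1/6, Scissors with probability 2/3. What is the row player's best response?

The row player's best reply maximizes expected payoff against the mix.
Rock: (1/6)·(-8) + (1/6)·1 + (2/3)·(-7) = -35/6
Paper: (1/6)·(-1) + (1/6)·(-1) + (2/3)·(-5) = -11/3
Highest expected payoff is -11/3, from Paper.

Paper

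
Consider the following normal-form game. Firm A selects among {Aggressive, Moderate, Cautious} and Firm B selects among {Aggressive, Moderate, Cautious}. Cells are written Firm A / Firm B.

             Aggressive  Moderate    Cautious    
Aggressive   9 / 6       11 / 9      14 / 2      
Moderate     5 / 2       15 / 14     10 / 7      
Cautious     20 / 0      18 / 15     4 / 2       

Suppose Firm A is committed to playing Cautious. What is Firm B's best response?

With Firm A fixed at Cautious, Firm B's payoffs are: Aggressive → 0, Moderate → 15, Cautious → 2.
The maximum is 15, achieved by Moderate.

Moderate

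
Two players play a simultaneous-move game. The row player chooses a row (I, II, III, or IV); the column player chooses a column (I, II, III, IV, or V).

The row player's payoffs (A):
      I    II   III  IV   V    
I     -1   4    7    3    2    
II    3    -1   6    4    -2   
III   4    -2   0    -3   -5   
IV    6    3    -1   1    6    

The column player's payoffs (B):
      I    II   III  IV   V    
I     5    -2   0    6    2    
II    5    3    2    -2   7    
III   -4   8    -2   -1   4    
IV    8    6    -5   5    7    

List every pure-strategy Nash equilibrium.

A profile is a Nash equilibrium when each player is best-responding to the other.
The row player's best responses — vs I: IV (payoff 6); vs II: I (payoff 4); vs III: I (payoff 7); vs IV: II (payoff 4); vs V: IV (payoff 6).
The column player's best responses — vs I: IV (payoff 6); vs II: V (payoff 7); vs III: II (payoff 8); vs IV: I (payoff 8).
The only mutual best response is (IV, I); neither player gains by switching there.

(IV, I)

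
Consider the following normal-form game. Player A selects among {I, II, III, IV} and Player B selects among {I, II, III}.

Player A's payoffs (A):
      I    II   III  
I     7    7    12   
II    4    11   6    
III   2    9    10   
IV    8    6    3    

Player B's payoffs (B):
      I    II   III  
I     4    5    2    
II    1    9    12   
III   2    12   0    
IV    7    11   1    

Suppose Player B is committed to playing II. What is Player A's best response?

II

With Player B fixed at II, Player A's payoffs are: I → 7, II → 11, III → 9, IV → 6.
The maximum is 11, achieved by II.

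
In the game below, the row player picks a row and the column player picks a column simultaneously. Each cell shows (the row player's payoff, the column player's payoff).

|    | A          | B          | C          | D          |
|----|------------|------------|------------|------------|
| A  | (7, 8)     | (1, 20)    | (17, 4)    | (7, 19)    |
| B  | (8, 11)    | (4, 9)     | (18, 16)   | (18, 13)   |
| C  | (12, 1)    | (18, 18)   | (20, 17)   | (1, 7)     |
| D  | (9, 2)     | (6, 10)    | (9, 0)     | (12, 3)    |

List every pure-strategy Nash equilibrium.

(C, B)

Find each player's best response to every opponent strategy; NE are the intersections.
The row player's best responses — vs A: C (payoff 12); vs B: C (payoff 18); vs C: C (payoff 20); vs D: B (payoff 18).
The column player's best responses — vs A: B (payoff 20); vs B: C (payoff 16); vs C: B (payoff 18); vs D: B (payoff 10).
The only mutual best response is (C, B); neither player gains by switching there.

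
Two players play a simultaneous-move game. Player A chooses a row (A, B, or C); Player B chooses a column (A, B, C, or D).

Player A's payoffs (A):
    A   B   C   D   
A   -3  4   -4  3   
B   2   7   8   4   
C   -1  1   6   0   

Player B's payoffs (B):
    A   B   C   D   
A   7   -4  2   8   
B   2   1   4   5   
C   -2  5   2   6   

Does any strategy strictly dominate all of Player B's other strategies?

Check whether one of Player B's strategies beats all alternatives regardless of what the opponent does.
D strictly dominates: vs A: 8 > each of {7, -4, 2}; vs B: 5 > each of {2, 1, 4}; vs C: 6 > each of {-2, 5, 2}.

D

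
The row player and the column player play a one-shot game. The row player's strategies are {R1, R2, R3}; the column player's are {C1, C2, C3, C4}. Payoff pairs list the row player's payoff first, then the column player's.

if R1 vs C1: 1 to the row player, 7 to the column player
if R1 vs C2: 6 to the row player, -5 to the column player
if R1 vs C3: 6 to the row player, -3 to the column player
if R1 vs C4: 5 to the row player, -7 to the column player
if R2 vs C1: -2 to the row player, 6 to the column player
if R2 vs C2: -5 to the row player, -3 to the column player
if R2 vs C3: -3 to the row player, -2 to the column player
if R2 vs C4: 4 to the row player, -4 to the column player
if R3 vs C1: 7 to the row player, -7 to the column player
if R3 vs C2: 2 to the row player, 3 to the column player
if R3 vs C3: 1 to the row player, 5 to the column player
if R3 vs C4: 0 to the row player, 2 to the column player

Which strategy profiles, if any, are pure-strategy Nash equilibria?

Check mutual best responses: a cell is a NE iff neither player can gain by unilaterally deviating.
The row player's best responses — vs C1: R3 (payoff 7); vs C2: R1 (payoff 6); vs C3: R1 (payoff 6); vs C4: R1 (payoff 5).
The column player's best responses — vs R1: C1 (payoff 7); vs R2: C1 (payoff 6); vs R3: C3 (payoff 5).
No cell has both players best-responding. For instance, the row player's best reply to C1 is R3, but against R3 the column player prefers C3 over C1.

There is no pure-strategy Nash equilibrium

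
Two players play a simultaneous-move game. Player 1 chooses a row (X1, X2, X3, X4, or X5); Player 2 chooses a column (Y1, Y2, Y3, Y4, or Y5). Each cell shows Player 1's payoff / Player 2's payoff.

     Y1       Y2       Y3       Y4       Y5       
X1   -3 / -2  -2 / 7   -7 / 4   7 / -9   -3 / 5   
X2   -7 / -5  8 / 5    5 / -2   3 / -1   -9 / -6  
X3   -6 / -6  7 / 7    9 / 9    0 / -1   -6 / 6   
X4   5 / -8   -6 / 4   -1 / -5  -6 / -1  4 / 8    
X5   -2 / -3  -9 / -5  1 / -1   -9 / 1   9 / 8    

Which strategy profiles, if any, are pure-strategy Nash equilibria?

Check mutual best responses: a cell is a NE iff neither player can gain by unilaterally deviating.
Player 1's best responses — vs Y1: X4 (payoff 5); vs Y2: X2 (payoff 8); vs Y3: X3 (payoff 9); vs Y4: X1 (payoff 7); vs Y5: X5 (payoff 9).
Player 2's best responses — vs X1: Y2 (payoff 7); vs X2: Y2 (payoff 5); vs X3: Y3 (payoff 9); vs X4: Y5 (payoff 8); vs X5: Y5 (payoff 8).
Mutual best responses occur at (X2, Y2), (X3, Y3), and (X5, Y5); at each, neither player gains by switching.

(X2, Y2), (X3, Y3), and (X5, Y5)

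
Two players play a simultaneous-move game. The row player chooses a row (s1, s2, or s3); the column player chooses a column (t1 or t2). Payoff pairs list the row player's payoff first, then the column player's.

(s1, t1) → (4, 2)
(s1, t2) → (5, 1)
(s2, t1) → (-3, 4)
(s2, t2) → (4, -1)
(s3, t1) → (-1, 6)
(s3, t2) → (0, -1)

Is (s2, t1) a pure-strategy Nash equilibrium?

Holding the column player at t1: the row player gets -3 from s2 but could get 4 by switching to s1. The row player has a profitable deviation.

No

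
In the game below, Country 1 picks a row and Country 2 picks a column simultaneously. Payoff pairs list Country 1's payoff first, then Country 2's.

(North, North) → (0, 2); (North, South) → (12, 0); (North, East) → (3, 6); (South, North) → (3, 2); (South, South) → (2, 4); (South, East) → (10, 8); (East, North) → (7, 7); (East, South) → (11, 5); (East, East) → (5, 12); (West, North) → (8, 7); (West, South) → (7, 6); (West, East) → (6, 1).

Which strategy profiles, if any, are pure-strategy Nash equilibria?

Find each player's best response to every opponent strategy; NE are the intersections.
Country 1's best responses — vs North: West (payoff 8); vs South: North (payoff 12); vs East: South (payoff 10).
Country 2's best responses — vs North: East (payoff 6); vs South: East (payoff 8); vs East: East (payoff 12); vs West: North (payoff 7).
Mutual best responses occur at (South, East) and (West, North); at each, neither player gains by switching.

(South, East) and (West, North)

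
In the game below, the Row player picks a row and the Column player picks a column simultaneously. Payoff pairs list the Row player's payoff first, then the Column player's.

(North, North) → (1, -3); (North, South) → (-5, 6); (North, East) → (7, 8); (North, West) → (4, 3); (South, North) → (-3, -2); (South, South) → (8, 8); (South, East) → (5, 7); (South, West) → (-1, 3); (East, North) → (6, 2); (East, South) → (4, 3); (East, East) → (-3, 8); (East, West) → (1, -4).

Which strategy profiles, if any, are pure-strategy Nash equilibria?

(North, East) and (South, South)

A profile is a Nash equilibrium when each player is best-responding to the other.
The Row player's best responses — vs North: East (payoff 6); vs South: South (payoff 8); vs East: North (payoff 7); vs West: North (payoff 4).
The Column player's best responses — vs North: East (payoff 8); vs South: South (payoff 8); vs East: East (payoff 8).
Mutual best responses occur at (North, East) and (South, South); at each, neither player gains by switching.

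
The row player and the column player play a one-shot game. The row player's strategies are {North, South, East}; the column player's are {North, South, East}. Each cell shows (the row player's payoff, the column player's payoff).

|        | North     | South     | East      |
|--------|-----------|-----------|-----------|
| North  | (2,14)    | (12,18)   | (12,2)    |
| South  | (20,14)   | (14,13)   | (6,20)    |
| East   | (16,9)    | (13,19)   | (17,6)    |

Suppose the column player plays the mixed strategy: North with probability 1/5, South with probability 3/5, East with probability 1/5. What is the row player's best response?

East

Compute the row player's expected payoff from each pure strategy against the given mix.
North: (1/5)·2 + (3/5)·12 + (1/5)·12 = 10
South: (1/5)·20 + (3/5)·14 + (1/5)·6 = 68/5
East: (1/5)·16 + (3/5)·13 + (1/5)·17 = 72/5
Highest expected payoff is 72/5, from East.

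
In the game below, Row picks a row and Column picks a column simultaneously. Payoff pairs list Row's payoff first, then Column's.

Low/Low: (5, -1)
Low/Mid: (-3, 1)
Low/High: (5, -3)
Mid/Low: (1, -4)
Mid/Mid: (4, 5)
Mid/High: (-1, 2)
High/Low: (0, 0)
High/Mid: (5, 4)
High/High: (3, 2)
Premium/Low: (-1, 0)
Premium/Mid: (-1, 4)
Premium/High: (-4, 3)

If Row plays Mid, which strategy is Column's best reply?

Mid

With Row fixed at Mid, Column's payoffs are: Low → -4, Mid → 5, High → 2.
The maximum is 5, achieved by Mid.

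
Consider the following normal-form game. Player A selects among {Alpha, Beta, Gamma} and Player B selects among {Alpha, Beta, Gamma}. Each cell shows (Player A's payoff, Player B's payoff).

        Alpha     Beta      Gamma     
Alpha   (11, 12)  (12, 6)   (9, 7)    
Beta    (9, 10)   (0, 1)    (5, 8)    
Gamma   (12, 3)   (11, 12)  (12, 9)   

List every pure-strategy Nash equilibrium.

None

Check mutual best responses: a cell is a NE iff neither player can gain by unilaterally deviating.
Player A's best responses — vs Alpha: Gamma (payoff 12); vs Beta: Alpha (payoff 12); vs Gamma: Gamma (payoff 12).
Player B's best responses — vs Alpha: Alpha (payoff 12); vs Beta: Alpha (payoff 10); vs Gamma: Beta (payoff 12).
No cell has both players best-responding. For instance, Player A's best reply to Gamma is Gamma, but against Gamma Player B prefers Beta over Gamma.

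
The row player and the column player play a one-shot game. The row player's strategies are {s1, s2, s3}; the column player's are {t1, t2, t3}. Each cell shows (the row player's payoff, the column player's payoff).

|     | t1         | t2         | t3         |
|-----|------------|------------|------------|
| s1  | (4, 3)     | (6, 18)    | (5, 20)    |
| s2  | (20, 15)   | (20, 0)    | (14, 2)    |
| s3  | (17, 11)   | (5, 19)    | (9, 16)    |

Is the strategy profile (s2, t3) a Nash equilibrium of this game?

Holding the column player at t3: the row player gets 14 from s2, versus 5 from s1, 9 from s3. No profitable deviation for the row player.
Holding the row player at s2: the column player gets 2 from t3 but could get 15 by switching to t1. The column player has a profitable deviation.

No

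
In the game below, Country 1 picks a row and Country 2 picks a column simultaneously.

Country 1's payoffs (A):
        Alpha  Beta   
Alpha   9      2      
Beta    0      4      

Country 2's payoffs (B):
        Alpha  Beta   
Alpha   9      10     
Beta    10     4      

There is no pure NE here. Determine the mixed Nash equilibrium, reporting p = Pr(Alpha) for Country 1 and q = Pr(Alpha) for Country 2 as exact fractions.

p = 6/7, q = 2/11

Each player's mixing probability is pinned down by making the *other* player indifferent.
Country 2 indifferent between Alpha and Beta: p·9 + (1−p)·10 = p·10 + (1−p)·4 ⟹ 10 + (-1)p = 4 + 6p ⟹ p = 6/7.
Country 1 indifferent between Alpha and Beta: q·9 + (1−q)·2 = q·0 + (1−q)·4 ⟹ 2 + 7q = 4 + (-4)q ⟹ q = 2/11.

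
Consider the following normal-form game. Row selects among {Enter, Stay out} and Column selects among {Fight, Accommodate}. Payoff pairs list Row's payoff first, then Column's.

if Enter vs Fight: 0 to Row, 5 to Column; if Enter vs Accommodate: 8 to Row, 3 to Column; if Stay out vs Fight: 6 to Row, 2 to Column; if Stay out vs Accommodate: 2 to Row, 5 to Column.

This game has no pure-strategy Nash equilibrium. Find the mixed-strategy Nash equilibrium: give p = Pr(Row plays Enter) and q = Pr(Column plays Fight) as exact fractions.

In a mixed NE each player is indifferent between their pure strategies, so the opponent's mix sets the indifference.
Column indifferent between Fight and Accommodate: p·5 + (1−p)·2 = p·3 + (1−p)·5 ⟹ 2 + 3p = 5 + (-2)p ⟹ p = 3/5.
Row indifferent between Enter and Stay out: q·0 + (1−q)·8 = q·6 + (1−q)·2 ⟹ 8 + (-8)q = 2 + 4q ⟹ q = 1/2.

p = 3/5, q = 1/2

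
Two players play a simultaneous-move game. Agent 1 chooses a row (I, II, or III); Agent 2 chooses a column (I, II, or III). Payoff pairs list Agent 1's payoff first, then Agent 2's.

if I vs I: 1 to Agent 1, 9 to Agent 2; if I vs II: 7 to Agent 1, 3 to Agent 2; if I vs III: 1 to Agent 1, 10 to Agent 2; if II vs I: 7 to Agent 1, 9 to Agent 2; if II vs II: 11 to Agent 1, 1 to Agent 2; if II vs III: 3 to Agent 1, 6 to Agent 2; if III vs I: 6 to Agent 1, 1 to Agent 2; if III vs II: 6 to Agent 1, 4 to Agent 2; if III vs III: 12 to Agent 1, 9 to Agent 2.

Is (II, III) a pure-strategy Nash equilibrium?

Holding Agent 2 at III: Agent 1 gets 3 from II but could get 12 by switching to III. Agent 1 has a profitable deviation.

No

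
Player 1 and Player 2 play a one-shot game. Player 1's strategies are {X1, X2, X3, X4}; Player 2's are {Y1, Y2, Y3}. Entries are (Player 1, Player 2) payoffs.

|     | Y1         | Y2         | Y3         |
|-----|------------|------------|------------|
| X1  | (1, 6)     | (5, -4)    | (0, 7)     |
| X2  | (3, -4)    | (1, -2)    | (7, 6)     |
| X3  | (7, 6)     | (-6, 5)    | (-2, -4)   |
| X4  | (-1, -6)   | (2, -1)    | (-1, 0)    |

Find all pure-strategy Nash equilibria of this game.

(X2, Y3) and (X3, Y1)

A profile is a Nash equilibrium when each player is best-responding to the other.
Player 1's best responses — vs Y1: X3 (payoff 7); vs Y2: X1 (payoff 5); vs Y3: X2 (payoff 7).
Player 2's best responses — vs X1: Y3 (payoff 7); vs X2: Y3 (payoff 6); vs X3: Y1 (payoff 6); vs X4: Y3 (payoff 0).
Mutual best responses occur at (X2, Y3) and (X3, Y1); at each, neither player gains by switching.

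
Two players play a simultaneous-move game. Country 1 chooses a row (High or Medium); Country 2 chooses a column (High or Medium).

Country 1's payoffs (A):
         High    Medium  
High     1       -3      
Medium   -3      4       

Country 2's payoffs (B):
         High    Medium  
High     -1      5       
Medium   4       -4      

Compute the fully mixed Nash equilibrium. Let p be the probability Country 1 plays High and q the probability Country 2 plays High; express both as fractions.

In a mixed NE each player is indifferent between their pure strategies, so the opponent's mix sets the indifference.
Country 2 indifferent between High and Medium: p·(-1) + (1−p)·4 = p·5 + (1−p)·(-4) ⟹ 4 + (-5)p = (-4) + 9p ⟹ p = 4/7.
Country 1 indifferent between High and Medium: q·1 + (1−q)·(-3) = q·(-3) + (1−q)·4 ⟹ (-3) + 4q = 4 + (-7)q ⟹ q = 7/11.

p = 4/7, q = 7/11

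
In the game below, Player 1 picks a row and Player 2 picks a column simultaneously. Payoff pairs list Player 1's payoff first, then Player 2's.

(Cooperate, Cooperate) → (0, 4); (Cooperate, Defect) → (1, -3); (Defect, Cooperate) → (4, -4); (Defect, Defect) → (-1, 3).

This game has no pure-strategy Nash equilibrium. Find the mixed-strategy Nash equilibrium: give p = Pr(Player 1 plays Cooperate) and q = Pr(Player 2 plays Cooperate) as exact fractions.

Each player's mixing probability is pinned down by making the *other* player indifferent.
Player 2 indifferent between Cooperate and Defect: p·4 + (1−p)·(-4) = p·(-3) + (1−p)·3 ⟹ (-4) + 8p = 3 + (-6)p ⟹ p = 1/2.
Player 1 indifferent between Cooperate and Defect: q·0 + (1−q)·1 = q·4 + (1−q)·(-1) ⟹ 1 + (-1)q = (-1) + 5q ⟹ q = 1/3.

p = 1/2, q = 1/3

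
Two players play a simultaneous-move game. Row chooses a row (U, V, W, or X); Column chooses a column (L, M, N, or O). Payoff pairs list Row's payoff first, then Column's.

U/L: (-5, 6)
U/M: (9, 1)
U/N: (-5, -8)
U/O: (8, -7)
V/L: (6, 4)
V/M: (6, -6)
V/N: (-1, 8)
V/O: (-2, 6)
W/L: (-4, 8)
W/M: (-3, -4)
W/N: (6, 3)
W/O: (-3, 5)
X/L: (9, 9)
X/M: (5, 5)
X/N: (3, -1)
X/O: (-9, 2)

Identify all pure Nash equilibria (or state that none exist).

(X, L)

A profile is a Nash equilibrium when each player is best-responding to the other.
Row's best responses — vs L: X (payoff 9); vs M: U (payoff 9); vs N: W (payoff 6); vs O: U (payoff 8).
Column's best responses — vs U: L (payoff 6); vs V: N (payoff 8); vs W: L (payoff 8); vs X: L (payoff 9).
The only mutual best response is (X, L); neither player gains by switching there.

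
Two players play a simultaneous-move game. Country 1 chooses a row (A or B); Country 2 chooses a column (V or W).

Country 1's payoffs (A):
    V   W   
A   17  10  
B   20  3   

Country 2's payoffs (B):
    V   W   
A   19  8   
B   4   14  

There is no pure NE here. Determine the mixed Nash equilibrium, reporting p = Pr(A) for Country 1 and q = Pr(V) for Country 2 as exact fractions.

Each player's mixing probability is pinned down by making the *other* player indifferent.
Country 2 indifferent between V and W: p·19 + (1−p)·4 = p·8 + (1−p)·14 ⟹ 4 + 15p = 14 + (-6)p ⟹ p = 10/21.
Country 1 indifferent between A and B: q·17 + (1−q)·10 = q·20 + (1−q)·3 ⟹ 10 + 7q = 3 + 17q ⟹ q = 7/10.

p = 10/21, q = 7/10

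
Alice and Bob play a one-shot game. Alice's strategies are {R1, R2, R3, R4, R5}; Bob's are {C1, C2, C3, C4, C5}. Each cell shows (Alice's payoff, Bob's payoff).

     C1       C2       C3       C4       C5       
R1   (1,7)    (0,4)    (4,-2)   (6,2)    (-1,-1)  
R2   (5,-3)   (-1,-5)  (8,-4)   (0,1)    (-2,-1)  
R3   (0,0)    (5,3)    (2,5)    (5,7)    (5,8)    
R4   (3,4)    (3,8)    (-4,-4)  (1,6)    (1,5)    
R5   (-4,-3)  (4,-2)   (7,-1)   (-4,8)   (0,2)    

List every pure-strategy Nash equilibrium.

A profile is a Nash equilibrium when each player is best-responding to the other.
Alice's best responses — vs C1: R2 (payoff 5); vs C2: R3 (payoff 5); vs C3: R2 (payoff 8); vs C4: R1 (payoff 6); vs C5: R3 (payoff 5).
Bob's best responses — vs R1: C1 (payoff 7); vs R2: C4 (payoff 1); vs R3: C5 (payoff 8); vs R4: C2 (payoff 8); vs R5: C4 (payoff 8).
The only mutual best response is (R3, C5); neither player gains by switching there.

(R3, C5)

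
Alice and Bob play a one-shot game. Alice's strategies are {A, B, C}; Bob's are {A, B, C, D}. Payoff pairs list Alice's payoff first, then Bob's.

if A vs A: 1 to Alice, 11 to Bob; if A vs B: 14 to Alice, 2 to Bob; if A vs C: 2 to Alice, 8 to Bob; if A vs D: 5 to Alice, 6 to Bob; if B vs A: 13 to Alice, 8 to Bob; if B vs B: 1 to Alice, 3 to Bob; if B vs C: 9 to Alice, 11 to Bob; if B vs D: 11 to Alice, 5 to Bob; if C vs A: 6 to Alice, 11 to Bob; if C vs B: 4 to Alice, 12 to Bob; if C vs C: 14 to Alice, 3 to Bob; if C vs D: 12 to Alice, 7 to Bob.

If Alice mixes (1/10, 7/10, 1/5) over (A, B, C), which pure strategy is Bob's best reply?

Compute Bob's expected payoff from each pure strategy against the given mix.
A: (1/10)·11 + (7/10)·8 + (1/5)·11 = 89/10
B: (1/10)·2 + (7/10)·3 + (1/5)·12 = 47/10
C: (1/10)·8 + (7/10)·11 + (1/5)·3 = 91/10
D: (1/10)·6 + (7/10)·5 + (1/5)·7 = 11/2
Highest expected payoff is 91/10, from C.

C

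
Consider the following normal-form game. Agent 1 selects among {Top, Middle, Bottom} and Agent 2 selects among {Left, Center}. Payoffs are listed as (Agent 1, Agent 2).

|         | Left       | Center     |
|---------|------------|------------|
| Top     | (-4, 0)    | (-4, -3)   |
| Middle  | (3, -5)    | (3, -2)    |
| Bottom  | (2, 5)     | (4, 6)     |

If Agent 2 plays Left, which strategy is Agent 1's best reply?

With Agent 2 fixed at Left, Agent 1's payoffs are: Top → -4, Middle → 3, Bottom → 2.
The maximum is 3, achieved by Middle.

Middle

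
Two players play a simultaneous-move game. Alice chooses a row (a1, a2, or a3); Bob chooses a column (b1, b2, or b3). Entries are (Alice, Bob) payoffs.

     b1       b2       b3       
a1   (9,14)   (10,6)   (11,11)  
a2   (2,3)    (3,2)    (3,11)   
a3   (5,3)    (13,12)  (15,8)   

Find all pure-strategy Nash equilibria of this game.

A profile is a Nash equilibrium when each player is best-responding to the other.
Alice's best responses — vs b1: a1 (payoff 9); vs b2: a3 (payoff 13); vs b3: a3 (payoff 15).
Bob's best responses — vs a1: b1 (payoff 14); vs a2: b3 (payoff 11); vs a3: b2 (payoff 12).
Mutual best responses occur at (a1, b1) and (a3, b2); at each, neither player gains by switching.

(a1, b1) and (a3, b2)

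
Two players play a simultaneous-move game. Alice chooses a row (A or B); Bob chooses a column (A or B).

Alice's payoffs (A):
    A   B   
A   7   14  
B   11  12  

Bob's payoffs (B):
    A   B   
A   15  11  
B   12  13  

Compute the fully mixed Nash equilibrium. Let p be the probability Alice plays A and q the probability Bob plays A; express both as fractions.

In a mixed NE each player is indifferent between their pure strategies, so the opponent's mix sets the indifference.
Bob indifferent between A and B: p·15 + (1−p)·12 = p·11 + (1−p)·13 ⟹ 12 + 3p = 13 + (-2)p ⟹ p = 1/5.
Alice indifferent between A and B: q·7 + (1−q)·14 = q·11 + (1−q)·12 ⟹ 14 + (-7)q = 12 + (-1)q ⟹ q = 1/3.

p = 1/5, q = 1/3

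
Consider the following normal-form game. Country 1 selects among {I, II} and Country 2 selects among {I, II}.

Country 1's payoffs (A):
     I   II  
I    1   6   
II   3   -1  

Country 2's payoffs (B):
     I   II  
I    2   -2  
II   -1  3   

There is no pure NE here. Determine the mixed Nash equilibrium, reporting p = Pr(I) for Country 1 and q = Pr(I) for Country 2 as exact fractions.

p = 1/2, q = 7/9

Each player's mixing probability is pinned down by making the *other* player indifferent.
Country 2 indifferent between I and II: p·2 + (1−p)·(-1) = p·(-2) + (1−p)·3 ⟹ (-1) + 3p = 3 + (-5)p ⟹ p = 1/2.
Country 1 indifferent between I and II: q·1 + (1−q)·6 = q·3 + (1−q)·(-1) ⟹ 6 + (-5)q = (-1) + 4q ⟹ q = 7/9.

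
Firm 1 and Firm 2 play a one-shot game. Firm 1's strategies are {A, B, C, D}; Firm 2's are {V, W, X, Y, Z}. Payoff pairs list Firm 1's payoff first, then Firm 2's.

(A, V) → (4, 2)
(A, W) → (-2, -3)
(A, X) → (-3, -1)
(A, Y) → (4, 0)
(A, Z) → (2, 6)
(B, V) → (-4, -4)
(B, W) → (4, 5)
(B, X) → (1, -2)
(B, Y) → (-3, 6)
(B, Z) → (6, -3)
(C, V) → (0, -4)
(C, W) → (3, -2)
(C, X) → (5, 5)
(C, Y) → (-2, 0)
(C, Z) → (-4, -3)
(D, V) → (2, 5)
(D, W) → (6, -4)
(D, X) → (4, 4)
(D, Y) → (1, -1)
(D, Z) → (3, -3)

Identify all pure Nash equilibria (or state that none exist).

A profile is a Nash equilibrium when each player is best-responding to the other.
Firm 1's best responses — vs V: A (payoff 4); vs W: D (payoff 6); vs X: C (payoff 5); vs Y: A (payoff 4); vs Z: B (payoff 6).
Firm 2's best responses — vs A: Z (payoff 6); vs B: Y (payoff 6); vs C: X (payoff 5); vs D: V (payoff 5).
The only mutual best response is (C, X); neither player gains by switching there.

(C, X)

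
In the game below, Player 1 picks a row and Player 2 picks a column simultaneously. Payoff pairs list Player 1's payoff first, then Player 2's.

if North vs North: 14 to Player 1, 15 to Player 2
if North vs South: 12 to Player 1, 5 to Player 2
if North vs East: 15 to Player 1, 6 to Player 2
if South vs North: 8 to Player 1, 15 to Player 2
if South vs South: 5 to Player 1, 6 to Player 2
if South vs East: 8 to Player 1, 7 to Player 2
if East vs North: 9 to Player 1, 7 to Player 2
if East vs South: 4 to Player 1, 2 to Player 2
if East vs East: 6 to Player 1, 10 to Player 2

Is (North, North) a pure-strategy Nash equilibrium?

Holding Player 2 at North: Player 1 gets 14 from North, versus 8 from South, 9 from East. No profitable deviation for Player 1.
Holding Player 1 at North: Player 2 gets 15 from North, versus 5 from South, 6 from East. No profitable deviation for Player 2 either.

Yes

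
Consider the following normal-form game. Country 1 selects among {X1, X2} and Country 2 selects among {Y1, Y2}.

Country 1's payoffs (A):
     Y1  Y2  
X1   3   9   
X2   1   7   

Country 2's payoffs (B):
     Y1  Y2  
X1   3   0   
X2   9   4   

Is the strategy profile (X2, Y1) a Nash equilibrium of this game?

Holding Country 2 at Y1: Country 1 gets 1 from X2 but could get 3 by switching to X1. Country 1 has a profitable deviation.

No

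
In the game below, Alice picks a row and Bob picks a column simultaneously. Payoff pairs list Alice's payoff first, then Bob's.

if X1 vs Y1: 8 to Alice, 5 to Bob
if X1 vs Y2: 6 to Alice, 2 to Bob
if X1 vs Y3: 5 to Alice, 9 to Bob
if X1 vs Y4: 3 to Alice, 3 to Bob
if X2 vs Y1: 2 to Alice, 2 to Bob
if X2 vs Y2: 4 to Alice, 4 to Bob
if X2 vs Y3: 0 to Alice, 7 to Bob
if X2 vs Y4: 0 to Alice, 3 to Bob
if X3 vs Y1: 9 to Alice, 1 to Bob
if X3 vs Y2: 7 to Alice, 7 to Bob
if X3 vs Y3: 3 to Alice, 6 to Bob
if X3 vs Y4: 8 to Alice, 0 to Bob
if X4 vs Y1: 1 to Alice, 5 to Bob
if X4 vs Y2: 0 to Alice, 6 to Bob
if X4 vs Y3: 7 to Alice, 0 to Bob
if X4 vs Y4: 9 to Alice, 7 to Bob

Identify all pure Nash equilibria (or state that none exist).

Check mutual best responses: a cell is a NE iff neither player can gain by unilaterally deviating.
Alice's best responses — vs Y1: X3 (payoff 9); vs Y2: X3 (payoff 7); vs Y3: X4 (payoff 7); vs Y4: X4 (payoff 9).
Bob's best responses — vs X1: Y3 (payoff 9); vs X2: Y3 (payoff 7); vs X3: Y2 (payoff 7); vs X4: Y4 (payoff 7).
Mutual best responses occur at (X3, Y2) and (X4, Y4); at each, neither player gains by switching.

(X3, Y2) and (X4, Y4)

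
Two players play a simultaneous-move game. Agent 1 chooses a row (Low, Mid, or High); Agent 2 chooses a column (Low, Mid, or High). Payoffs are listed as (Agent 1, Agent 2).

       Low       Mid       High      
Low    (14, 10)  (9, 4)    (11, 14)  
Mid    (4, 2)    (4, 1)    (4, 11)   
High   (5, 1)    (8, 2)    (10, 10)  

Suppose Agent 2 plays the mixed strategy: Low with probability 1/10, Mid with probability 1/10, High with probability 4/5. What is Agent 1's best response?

Agent 1's best reply maximizes expected payoff against the mix.
Low: (1/10)·14 + (1/10)·9 + (4/5)·11 = 111/10
Mid: (1/10)·4 + (1/10)·4 + (4/5)·4 = 4
High: (1/10)·5 + (1/10)·8 + (4/5)·10 = 93/10
Highest expected payoff is 111/10, from Low.

Low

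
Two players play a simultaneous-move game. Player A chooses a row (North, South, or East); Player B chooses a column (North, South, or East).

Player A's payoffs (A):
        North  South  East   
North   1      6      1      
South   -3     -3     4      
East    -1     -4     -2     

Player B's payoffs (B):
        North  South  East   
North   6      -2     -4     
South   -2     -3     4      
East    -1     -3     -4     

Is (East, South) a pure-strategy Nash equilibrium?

Holding Player B at South: Player A gets -4 from East but could get 6 by switching to North. Player A has a profitable deviation.

No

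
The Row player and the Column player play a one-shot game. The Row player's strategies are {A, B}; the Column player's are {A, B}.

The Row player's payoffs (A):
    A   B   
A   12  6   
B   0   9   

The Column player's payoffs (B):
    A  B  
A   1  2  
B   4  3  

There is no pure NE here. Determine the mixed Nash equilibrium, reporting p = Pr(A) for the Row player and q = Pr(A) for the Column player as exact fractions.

p = 1/2, q = 1/5

In a mixed NE each player is indifferent between their pure strategies, so the opponent's mix sets the indifference.
The Column player indifferent between A and B: p·1 + (1−p)·4 = p·2 + (1−p)·3 ⟹ 4 + (-3)p = 3 + (-1)p ⟹ p = 1/2.
The Row player indifferent between A and B: q·12 + (1−q)·6 = q·0 + (1−q)·9 ⟹ 6 + 6q = 9 + (-9)q ⟹ q = 1/5.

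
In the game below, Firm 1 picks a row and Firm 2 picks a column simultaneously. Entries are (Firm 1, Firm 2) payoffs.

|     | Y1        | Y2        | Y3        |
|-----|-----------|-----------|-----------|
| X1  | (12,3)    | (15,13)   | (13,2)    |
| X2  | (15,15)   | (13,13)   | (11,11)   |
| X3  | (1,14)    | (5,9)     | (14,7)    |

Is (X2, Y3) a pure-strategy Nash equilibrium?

No

Holding Firm 2 at Y3: Firm 1 gets 11 from X2 but could get 14 by switching to X3. Firm 1 has a profitable deviation.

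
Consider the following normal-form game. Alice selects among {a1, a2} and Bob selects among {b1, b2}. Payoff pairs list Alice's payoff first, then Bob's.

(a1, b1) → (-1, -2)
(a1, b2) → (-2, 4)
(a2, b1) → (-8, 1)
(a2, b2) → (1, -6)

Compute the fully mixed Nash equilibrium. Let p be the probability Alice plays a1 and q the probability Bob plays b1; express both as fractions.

p = 7/13, q = 3/10

In a mixed NE each player is indifferent between their pure strategies, so the opponent's mix sets the indifference.
Bob indifferent between b1 and b2: p·(-2) + (1−p)·1 = p·4 + (1−p)·(-6) ⟹ 1 + (-3)p = (-6) + 10p ⟹ p = 7/13.
Alice indifferent between a1 and a2: q·(-1) + (1−q)·(-2) = q·(-8) + (1−q)·1 ⟹ (-2) + 1q = 1 + (-9)q ⟹ q = 3/10.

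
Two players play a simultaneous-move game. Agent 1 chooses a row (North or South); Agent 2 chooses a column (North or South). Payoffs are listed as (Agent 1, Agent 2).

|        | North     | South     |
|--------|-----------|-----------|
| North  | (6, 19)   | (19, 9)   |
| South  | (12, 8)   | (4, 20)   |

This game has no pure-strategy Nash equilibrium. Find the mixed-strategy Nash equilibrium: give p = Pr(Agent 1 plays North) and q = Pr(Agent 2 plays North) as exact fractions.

p = 6/11, q = 5/7

In a mixed NE each player is indifferent between their pure strategies, so the opponent's mix sets the indifference.
Agent 2 indifferent between North and South: p·19 + (1−p)·8 = p·9 + (1−p)·20 ⟹ 8 + 11p = 20 + (-11)p ⟹ p = 6/11.
Agent 1 indifferent between North and South: q·6 + (1−q)·19 = q·12 + (1−q)·4 ⟹ 19 + (-13)q = 4 + 8q ⟹ q = 5/7.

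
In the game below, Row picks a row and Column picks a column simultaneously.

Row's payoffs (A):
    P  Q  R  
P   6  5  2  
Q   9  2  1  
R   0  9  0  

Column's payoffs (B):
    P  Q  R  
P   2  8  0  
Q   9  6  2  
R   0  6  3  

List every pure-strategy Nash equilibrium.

A profile is a Nash equilibrium when each player is best-responding to the other.
Row's best responses — vs P: Q (payoff 9); vs Q: R (payoff 9); vs R: P (payoff 2).
Column's best responses — vs P: Q (payoff 8); vs Q: P (payoff 9); vs R: Q (payoff 6).
Mutual best responses occur at (Q, P) and (R, Q); at each, neither player gains by switching.

(Q, P) and (R, Q)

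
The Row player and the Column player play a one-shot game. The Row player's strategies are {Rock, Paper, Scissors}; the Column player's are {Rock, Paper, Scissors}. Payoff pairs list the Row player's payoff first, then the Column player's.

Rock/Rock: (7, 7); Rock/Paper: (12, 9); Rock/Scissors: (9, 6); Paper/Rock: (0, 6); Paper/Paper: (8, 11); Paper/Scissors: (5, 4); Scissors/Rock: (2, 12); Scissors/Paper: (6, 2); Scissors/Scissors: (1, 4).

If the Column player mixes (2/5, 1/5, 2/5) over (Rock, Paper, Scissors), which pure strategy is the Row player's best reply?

The Row player's best reply maximizes expected payoff against the mix.
Rock: (2/5)·7 + (1/5)·12 + (2/5)·9 = 44/5
Paper: (2/5)·0 + (1/5)·8 + (2/5)·5 = 18/5
Scissors: (2/5)·2 + (1/5)·6 + (2/5)·1 = 12/5
Highest expected payoff is 44/5, from Rock.

Rock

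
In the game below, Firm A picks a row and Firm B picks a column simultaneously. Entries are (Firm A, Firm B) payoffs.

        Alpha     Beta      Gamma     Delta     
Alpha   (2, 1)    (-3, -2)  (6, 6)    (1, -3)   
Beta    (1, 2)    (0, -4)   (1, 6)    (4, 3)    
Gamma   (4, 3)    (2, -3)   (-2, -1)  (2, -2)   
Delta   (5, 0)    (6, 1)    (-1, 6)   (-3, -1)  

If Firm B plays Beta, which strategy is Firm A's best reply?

Delta

With Firm B fixed at Beta, Firm A's payoffs are: Alpha → -3, Beta → 0, Gamma → 2, Delta → 6.
The maximum is 6, achieved by Delta.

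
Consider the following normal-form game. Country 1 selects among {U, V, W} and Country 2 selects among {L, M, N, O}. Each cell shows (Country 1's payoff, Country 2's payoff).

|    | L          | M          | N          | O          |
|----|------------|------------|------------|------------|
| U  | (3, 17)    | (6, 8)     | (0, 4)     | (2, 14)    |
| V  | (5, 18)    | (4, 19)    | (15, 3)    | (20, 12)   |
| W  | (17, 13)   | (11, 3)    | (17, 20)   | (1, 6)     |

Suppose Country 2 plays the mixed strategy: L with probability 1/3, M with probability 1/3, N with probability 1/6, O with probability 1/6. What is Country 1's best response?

W

Compute Country 1's expected payoff from each pure strategy against the given mix.
U: (1/3)·3 + (1/3)·6 + (1/6)·0 + (1/6)·2 = 10/3
V: (1/3)·5 + (1/3)·4 + (1/6)·15 + (1/6)·20 = 53/6
W: (1/3)·17 + (1/3)·11 + (1/6)·17 + (1/6)·1 = 37/3
Highest expected payoff is 37/3, from W.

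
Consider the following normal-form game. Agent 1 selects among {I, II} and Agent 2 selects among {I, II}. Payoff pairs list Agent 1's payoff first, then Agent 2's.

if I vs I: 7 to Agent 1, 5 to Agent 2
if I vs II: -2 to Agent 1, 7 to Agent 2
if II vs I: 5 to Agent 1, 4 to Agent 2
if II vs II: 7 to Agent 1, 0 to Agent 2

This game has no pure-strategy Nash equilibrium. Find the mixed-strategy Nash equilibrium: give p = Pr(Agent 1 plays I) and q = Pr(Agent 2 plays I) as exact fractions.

p = 2/3, q = 9/11

In a mixed NE each player is indifferent between their pure strategies, so the opponent's mix sets the indifference.
Agent 2 indifferent between I and II: p·5 + (1−p)·4 = p·7 + (1−p)·0 ⟹ 4 + 1p = 0 + 7p ⟹ p = 2/3.
Agent 1 indifferent between I and II: q·7 + (1−q)·(-2) = q·5 + (1−q)·7 ⟹ (-2) + 9q = 7 + (-2)q ⟹ q = 9/11.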